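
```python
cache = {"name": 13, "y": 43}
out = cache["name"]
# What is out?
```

Answer: 13

Derivation:
Trace (tracking out):
cache = {'name': 13, 'y': 43}  # -> cache = {'name': 13, 'y': 43}
out = cache['name']  # -> out = 13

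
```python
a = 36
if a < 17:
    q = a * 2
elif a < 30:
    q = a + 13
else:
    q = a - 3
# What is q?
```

Trace (tracking q):
a = 36  # -> a = 36
if a < 17:  # condition is False
elif a < 30:  # condition is False
else:
    q = a - 3  # -> q = 33

Answer: 33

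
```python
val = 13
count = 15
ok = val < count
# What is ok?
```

Answer: True

Derivation:
Trace (tracking ok):
val = 13  # -> val = 13
count = 15  # -> count = 15
ok = val < count  # -> ok = True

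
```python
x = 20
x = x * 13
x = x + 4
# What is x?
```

Answer: 264

Derivation:
Trace (tracking x):
x = 20  # -> x = 20
x = x * 13  # -> x = 260
x = x + 4  # -> x = 264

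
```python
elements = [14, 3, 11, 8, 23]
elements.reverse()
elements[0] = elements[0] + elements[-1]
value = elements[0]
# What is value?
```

Trace (tracking value):
elements = [14, 3, 11, 8, 23]  # -> elements = [14, 3, 11, 8, 23]
elements.reverse()  # -> elements = [23, 8, 11, 3, 14]
elements[0] = elements[0] + elements[-1]  # -> elements = [37, 8, 11, 3, 14]
value = elements[0]  # -> value = 37

Answer: 37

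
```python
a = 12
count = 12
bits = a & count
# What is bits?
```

Trace (tracking bits):
a = 12  # -> a = 12
count = 12  # -> count = 12
bits = a & count  # -> bits = 12

Answer: 12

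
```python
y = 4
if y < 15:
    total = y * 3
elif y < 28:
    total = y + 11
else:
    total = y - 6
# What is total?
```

Trace (tracking total):
y = 4  # -> y = 4
if y < 15:  # condition is True
    total = y * 3  # -> total = 12

Answer: 12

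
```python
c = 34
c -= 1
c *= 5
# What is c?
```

Trace (tracking c):
c = 34  # -> c = 34
c -= 1  # -> c = 33
c *= 5  # -> c = 165

Answer: 165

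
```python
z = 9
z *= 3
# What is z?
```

Trace (tracking z):
z = 9  # -> z = 9
z *= 3  # -> z = 27

Answer: 27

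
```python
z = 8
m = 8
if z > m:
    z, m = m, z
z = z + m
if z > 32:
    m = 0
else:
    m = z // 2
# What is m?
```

Answer: 8

Derivation:
Trace (tracking m):
z = 8  # -> z = 8
m = 8  # -> m = 8
if z > m:  # condition is False
z = z + m  # -> z = 16
if z > 32:  # condition is False
else:
    m = z // 2  # -> m = 8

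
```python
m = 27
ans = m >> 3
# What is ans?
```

Answer: 3

Derivation:
Trace (tracking ans):
m = 27  # -> m = 27
ans = m >> 3  # -> ans = 3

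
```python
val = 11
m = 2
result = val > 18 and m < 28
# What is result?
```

Trace (tracking result):
val = 11  # -> val = 11
m = 2  # -> m = 2
result = val > 18 and m < 28  # -> result = False

Answer: False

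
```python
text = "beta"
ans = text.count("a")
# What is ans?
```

Answer: 1

Derivation:
Trace (tracking ans):
text = 'beta'  # -> text = 'beta'
ans = text.count('a')  # -> ans = 1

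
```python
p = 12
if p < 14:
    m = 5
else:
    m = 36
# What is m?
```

Answer: 5

Derivation:
Trace (tracking m):
p = 12  # -> p = 12
if p < 14:  # condition is True
    m = 5  # -> m = 5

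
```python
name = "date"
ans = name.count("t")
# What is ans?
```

Trace (tracking ans):
name = 'date'  # -> name = 'date'
ans = name.count('t')  # -> ans = 1

Answer: 1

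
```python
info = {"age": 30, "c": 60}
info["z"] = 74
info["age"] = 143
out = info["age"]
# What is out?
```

Answer: 143

Derivation:
Trace (tracking out):
info = {'age': 30, 'c': 60}  # -> info = {'age': 30, 'c': 60}
info['z'] = 74  # -> info = {'age': 30, 'c': 60, 'z': 74}
info['age'] = 143  # -> info = {'age': 143, 'c': 60, 'z': 74}
out = info['age']  # -> out = 143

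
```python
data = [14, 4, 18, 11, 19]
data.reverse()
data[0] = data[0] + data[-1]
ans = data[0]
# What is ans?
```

Answer: 33

Derivation:
Trace (tracking ans):
data = [14, 4, 18, 11, 19]  # -> data = [14, 4, 18, 11, 19]
data.reverse()  # -> data = [19, 11, 18, 4, 14]
data[0] = data[0] + data[-1]  # -> data = [33, 11, 18, 4, 14]
ans = data[0]  # -> ans = 33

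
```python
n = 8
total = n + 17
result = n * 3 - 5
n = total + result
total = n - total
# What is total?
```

Trace (tracking total):
n = 8  # -> n = 8
total = n + 17  # -> total = 25
result = n * 3 - 5  # -> result = 19
n = total + result  # -> n = 44
total = n - total  # -> total = 19

Answer: 19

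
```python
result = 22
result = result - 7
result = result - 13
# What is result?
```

Trace (tracking result):
result = 22  # -> result = 22
result = result - 7  # -> result = 15
result = result - 13  # -> result = 2

Answer: 2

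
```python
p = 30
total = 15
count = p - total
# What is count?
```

Answer: 15

Derivation:
Trace (tracking count):
p = 30  # -> p = 30
total = 15  # -> total = 15
count = p - total  # -> count = 15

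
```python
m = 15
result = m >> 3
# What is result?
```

Trace (tracking result):
m = 15  # -> m = 15
result = m >> 3  # -> result = 1

Answer: 1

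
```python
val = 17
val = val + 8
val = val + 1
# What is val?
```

Answer: 26

Derivation:
Trace (tracking val):
val = 17  # -> val = 17
val = val + 8  # -> val = 25
val = val + 1  # -> val = 26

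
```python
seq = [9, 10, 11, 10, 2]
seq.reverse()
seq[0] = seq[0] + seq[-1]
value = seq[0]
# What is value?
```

Answer: 11

Derivation:
Trace (tracking value):
seq = [9, 10, 11, 10, 2]  # -> seq = [9, 10, 11, 10, 2]
seq.reverse()  # -> seq = [2, 10, 11, 10, 9]
seq[0] = seq[0] + seq[-1]  # -> seq = [11, 10, 11, 10, 9]
value = seq[0]  # -> value = 11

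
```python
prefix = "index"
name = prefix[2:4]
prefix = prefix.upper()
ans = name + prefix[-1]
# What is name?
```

Answer: 'de'

Derivation:
Trace (tracking name):
prefix = 'index'  # -> prefix = 'index'
name = prefix[2:4]  # -> name = 'de'
prefix = prefix.upper()  # -> prefix = 'INDEX'
ans = name + prefix[-1]  # -> ans = 'deX'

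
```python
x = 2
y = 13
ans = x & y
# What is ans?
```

Trace (tracking ans):
x = 2  # -> x = 2
y = 13  # -> y = 13
ans = x & y  # -> ans = 0

Answer: 0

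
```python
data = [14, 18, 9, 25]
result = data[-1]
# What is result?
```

Trace (tracking result):
data = [14, 18, 9, 25]  # -> data = [14, 18, 9, 25]
result = data[-1]  # -> result = 25

Answer: 25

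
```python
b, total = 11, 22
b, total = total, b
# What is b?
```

Trace (tracking b):
b, total = (11, 22)  # -> b = 11, total = 22
b, total = (total, b)  # -> b = 22, total = 11

Answer: 22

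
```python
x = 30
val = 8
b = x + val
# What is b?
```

Trace (tracking b):
x = 30  # -> x = 30
val = 8  # -> val = 8
b = x + val  # -> b = 38

Answer: 38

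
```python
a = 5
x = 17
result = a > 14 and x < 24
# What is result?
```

Answer: False

Derivation:
Trace (tracking result):
a = 5  # -> a = 5
x = 17  # -> x = 17
result = a > 14 and x < 24  # -> result = False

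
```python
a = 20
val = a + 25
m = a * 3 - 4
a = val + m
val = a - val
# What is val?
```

Trace (tracking val):
a = 20  # -> a = 20
val = a + 25  # -> val = 45
m = a * 3 - 4  # -> m = 56
a = val + m  # -> a = 101
val = a - val  # -> val = 56

Answer: 56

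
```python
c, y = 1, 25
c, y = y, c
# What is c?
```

Trace (tracking c):
c, y = (1, 25)  # -> c = 1, y = 25
c, y = (y, c)  # -> c = 25, y = 1

Answer: 25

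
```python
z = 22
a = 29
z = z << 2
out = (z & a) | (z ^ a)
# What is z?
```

Trace (tracking z):
z = 22  # -> z = 22
a = 29  # -> a = 29
z = z << 2  # -> z = 88
out = z & a | z ^ a  # -> out = 93

Answer: 88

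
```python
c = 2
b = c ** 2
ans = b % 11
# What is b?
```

Trace (tracking b):
c = 2  # -> c = 2
b = c ** 2  # -> b = 4
ans = b % 11  # -> ans = 4

Answer: 4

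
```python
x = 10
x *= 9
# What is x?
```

Answer: 90

Derivation:
Trace (tracking x):
x = 10  # -> x = 10
x *= 9  # -> x = 90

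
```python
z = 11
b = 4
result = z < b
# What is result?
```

Trace (tracking result):
z = 11  # -> z = 11
b = 4  # -> b = 4
result = z < b  # -> result = False

Answer: False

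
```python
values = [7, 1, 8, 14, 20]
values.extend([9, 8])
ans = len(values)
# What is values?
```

Answer: [7, 1, 8, 14, 20, 9, 8]

Derivation:
Trace (tracking values):
values = [7, 1, 8, 14, 20]  # -> values = [7, 1, 8, 14, 20]
values.extend([9, 8])  # -> values = [7, 1, 8, 14, 20, 9, 8]
ans = len(values)  # -> ans = 7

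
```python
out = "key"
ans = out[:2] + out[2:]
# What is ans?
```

Trace (tracking ans):
out = 'key'  # -> out = 'key'
ans = out[:2] + out[2:]  # -> ans = 'key'

Answer: 'key'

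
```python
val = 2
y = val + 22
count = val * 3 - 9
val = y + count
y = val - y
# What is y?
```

Answer: -3

Derivation:
Trace (tracking y):
val = 2  # -> val = 2
y = val + 22  # -> y = 24
count = val * 3 - 9  # -> count = -3
val = y + count  # -> val = 21
y = val - y  # -> y = -3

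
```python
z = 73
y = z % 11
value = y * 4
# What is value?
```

Trace (tracking value):
z = 73  # -> z = 73
y = z % 11  # -> y = 7
value = y * 4  # -> value = 28

Answer: 28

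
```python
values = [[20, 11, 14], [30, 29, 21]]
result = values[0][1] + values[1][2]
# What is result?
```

Trace (tracking result):
values = [[20, 11, 14], [30, 29, 21]]  # -> values = [[20, 11, 14], [30, 29, 21]]
result = values[0][1] + values[1][2]  # -> result = 32

Answer: 32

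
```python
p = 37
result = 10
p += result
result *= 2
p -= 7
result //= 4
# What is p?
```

Trace (tracking p):
p = 37  # -> p = 37
result = 10  # -> result = 10
p += result  # -> p = 47
result *= 2  # -> result = 20
p -= 7  # -> p = 40
result //= 4  # -> result = 5

Answer: 40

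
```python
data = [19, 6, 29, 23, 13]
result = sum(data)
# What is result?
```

Answer: 90

Derivation:
Trace (tracking result):
data = [19, 6, 29, 23, 13]  # -> data = [19, 6, 29, 23, 13]
result = sum(data)  # -> result = 90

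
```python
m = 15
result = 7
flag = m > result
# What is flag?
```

Trace (tracking flag):
m = 15  # -> m = 15
result = 7  # -> result = 7
flag = m > result  # -> flag = True

Answer: True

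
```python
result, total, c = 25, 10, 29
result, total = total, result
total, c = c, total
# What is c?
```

Answer: 25

Derivation:
Trace (tracking c):
result, total, c = (25, 10, 29)  # -> result = 25, total = 10, c = 29
result, total = (total, result)  # -> result = 10, total = 25
total, c = (c, total)  # -> total = 29, c = 25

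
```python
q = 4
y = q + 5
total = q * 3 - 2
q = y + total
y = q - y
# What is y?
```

Answer: 10

Derivation:
Trace (tracking y):
q = 4  # -> q = 4
y = q + 5  # -> y = 9
total = q * 3 - 2  # -> total = 10
q = y + total  # -> q = 19
y = q - y  # -> y = 10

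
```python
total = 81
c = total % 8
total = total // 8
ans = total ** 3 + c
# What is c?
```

Answer: 1

Derivation:
Trace (tracking c):
total = 81  # -> total = 81
c = total % 8  # -> c = 1
total = total // 8  # -> total = 10
ans = total ** 3 + c  # -> ans = 1001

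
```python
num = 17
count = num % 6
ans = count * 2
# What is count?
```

Trace (tracking count):
num = 17  # -> num = 17
count = num % 6  # -> count = 5
ans = count * 2  # -> ans = 10

Answer: 5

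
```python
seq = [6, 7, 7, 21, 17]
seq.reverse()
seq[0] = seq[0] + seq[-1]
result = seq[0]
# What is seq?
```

Trace (tracking seq):
seq = [6, 7, 7, 21, 17]  # -> seq = [6, 7, 7, 21, 17]
seq.reverse()  # -> seq = [17, 21, 7, 7, 6]
seq[0] = seq[0] + seq[-1]  # -> seq = [23, 21, 7, 7, 6]
result = seq[0]  # -> result = 23

Answer: [23, 21, 7, 7, 6]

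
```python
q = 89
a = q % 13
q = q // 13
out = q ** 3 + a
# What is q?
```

Trace (tracking q):
q = 89  # -> q = 89
a = q % 13  # -> a = 11
q = q // 13  # -> q = 6
out = q ** 3 + a  # -> out = 227

Answer: 6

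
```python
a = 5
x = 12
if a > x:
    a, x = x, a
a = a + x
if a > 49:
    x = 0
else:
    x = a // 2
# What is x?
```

Trace (tracking x):
a = 5  # -> a = 5
x = 12  # -> x = 12
if a > x:  # condition is False
a = a + x  # -> a = 17
if a > 49:  # condition is False
else:
    x = a // 2  # -> x = 8

Answer: 8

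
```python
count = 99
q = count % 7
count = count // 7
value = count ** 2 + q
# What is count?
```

Trace (tracking count):
count = 99  # -> count = 99
q = count % 7  # -> q = 1
count = count // 7  # -> count = 14
value = count ** 2 + q  # -> value = 197

Answer: 14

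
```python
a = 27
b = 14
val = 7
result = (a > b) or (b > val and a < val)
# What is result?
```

Answer: True

Derivation:
Trace (tracking result):
a = 27  # -> a = 27
b = 14  # -> b = 14
val = 7  # -> val = 7
result = a > b or (b > val and a < val)  # -> result = True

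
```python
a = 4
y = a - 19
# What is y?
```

Answer: -15

Derivation:
Trace (tracking y):
a = 4  # -> a = 4
y = a - 19  # -> y = -15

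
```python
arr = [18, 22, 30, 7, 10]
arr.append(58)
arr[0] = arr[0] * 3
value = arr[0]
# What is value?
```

Trace (tracking value):
arr = [18, 22, 30, 7, 10]  # -> arr = [18, 22, 30, 7, 10]
arr.append(58)  # -> arr = [18, 22, 30, 7, 10, 58]
arr[0] = arr[0] * 3  # -> arr = [54, 22, 30, 7, 10, 58]
value = arr[0]  # -> value = 54

Answer: 54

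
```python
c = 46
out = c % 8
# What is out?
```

Trace (tracking out):
c = 46  # -> c = 46
out = c % 8  # -> out = 6

Answer: 6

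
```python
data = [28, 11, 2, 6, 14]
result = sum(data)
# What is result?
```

Trace (tracking result):
data = [28, 11, 2, 6, 14]  # -> data = [28, 11, 2, 6, 14]
result = sum(data)  # -> result = 61

Answer: 61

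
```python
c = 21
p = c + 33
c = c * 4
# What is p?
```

Trace (tracking p):
c = 21  # -> c = 21
p = c + 33  # -> p = 54
c = c * 4  # -> c = 84

Answer: 54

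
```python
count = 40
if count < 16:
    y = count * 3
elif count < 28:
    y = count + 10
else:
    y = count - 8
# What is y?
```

Answer: 32

Derivation:
Trace (tracking y):
count = 40  # -> count = 40
if count < 16:  # condition is False
elif count < 28:  # condition is False
else:
    y = count - 8  # -> y = 32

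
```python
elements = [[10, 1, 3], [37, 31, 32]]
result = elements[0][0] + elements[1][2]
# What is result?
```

Answer: 42

Derivation:
Trace (tracking result):
elements = [[10, 1, 3], [37, 31, 32]]  # -> elements = [[10, 1, 3], [37, 31, 32]]
result = elements[0][0] + elements[1][2]  # -> result = 42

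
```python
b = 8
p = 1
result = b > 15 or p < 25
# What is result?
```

Trace (tracking result):
b = 8  # -> b = 8
p = 1  # -> p = 1
result = b > 15 or p < 25  # -> result = True

Answer: True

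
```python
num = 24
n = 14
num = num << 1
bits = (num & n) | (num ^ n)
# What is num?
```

Answer: 48

Derivation:
Trace (tracking num):
num = 24  # -> num = 24
n = 14  # -> n = 14
num = num << 1  # -> num = 48
bits = num & n | num ^ n  # -> bits = 62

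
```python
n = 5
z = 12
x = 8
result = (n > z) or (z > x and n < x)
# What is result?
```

Answer: True

Derivation:
Trace (tracking result):
n = 5  # -> n = 5
z = 12  # -> z = 12
x = 8  # -> x = 8
result = n > z or (z > x and n < x)  # -> result = True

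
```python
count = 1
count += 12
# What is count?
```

Answer: 13

Derivation:
Trace (tracking count):
count = 1  # -> count = 1
count += 12  # -> count = 13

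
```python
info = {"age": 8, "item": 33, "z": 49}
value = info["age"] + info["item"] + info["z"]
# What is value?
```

Trace (tracking value):
info = {'age': 8, 'item': 33, 'z': 49}  # -> info = {'age': 8, 'item': 33, 'z': 49}
value = info['age'] + info['item'] + info['z']  # -> value = 90

Answer: 90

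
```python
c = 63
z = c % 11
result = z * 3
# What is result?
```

Answer: 24

Derivation:
Trace (tracking result):
c = 63  # -> c = 63
z = c % 11  # -> z = 8
result = z * 3  # -> result = 24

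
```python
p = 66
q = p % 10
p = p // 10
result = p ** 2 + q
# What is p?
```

Answer: 6

Derivation:
Trace (tracking p):
p = 66  # -> p = 66
q = p % 10  # -> q = 6
p = p // 10  # -> p = 6
result = p ** 2 + q  # -> result = 42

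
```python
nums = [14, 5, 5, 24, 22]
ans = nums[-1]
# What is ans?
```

Answer: 22

Derivation:
Trace (tracking ans):
nums = [14, 5, 5, 24, 22]  # -> nums = [14, 5, 5, 24, 22]
ans = nums[-1]  # -> ans = 22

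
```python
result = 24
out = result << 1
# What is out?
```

Answer: 48

Derivation:
Trace (tracking out):
result = 24  # -> result = 24
out = result << 1  # -> out = 48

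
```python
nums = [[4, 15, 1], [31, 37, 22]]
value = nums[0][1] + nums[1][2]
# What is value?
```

Trace (tracking value):
nums = [[4, 15, 1], [31, 37, 22]]  # -> nums = [[4, 15, 1], [31, 37, 22]]
value = nums[0][1] + nums[1][2]  # -> value = 37

Answer: 37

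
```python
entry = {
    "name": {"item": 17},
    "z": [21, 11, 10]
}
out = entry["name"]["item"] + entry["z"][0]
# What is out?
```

Trace (tracking out):
entry = {'name': {'item': 17}, 'z': [21, 11, 10]}  # -> entry = {'name': {'item': 17}, 'z': [21, 11, 10]}
out = entry['name']['item'] + entry['z'][0]  # -> out = 38

Answer: 38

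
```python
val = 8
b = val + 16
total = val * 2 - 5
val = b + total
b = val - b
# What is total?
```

Trace (tracking total):
val = 8  # -> val = 8
b = val + 16  # -> b = 24
total = val * 2 - 5  # -> total = 11
val = b + total  # -> val = 35
b = val - b  # -> b = 11

Answer: 11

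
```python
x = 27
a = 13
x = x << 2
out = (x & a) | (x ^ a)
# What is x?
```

Trace (tracking x):
x = 27  # -> x = 27
a = 13  # -> a = 13
x = x << 2  # -> x = 108
out = x & a | x ^ a  # -> out = 109

Answer: 108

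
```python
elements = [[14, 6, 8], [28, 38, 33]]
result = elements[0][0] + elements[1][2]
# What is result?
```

Trace (tracking result):
elements = [[14, 6, 8], [28, 38, 33]]  # -> elements = [[14, 6, 8], [28, 38, 33]]
result = elements[0][0] + elements[1][2]  # -> result = 47

Answer: 47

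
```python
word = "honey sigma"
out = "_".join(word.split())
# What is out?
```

Answer: 'honey_sigma'

Derivation:
Trace (tracking out):
word = 'honey sigma'  # -> word = 'honey sigma'
out = '_'.join(word.split())  # -> out = 'honey_sigma'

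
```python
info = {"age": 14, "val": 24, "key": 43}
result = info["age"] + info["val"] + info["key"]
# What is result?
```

Trace (tracking result):
info = {'age': 14, 'val': 24, 'key': 43}  # -> info = {'age': 14, 'val': 24, 'key': 43}
result = info['age'] + info['val'] + info['key']  # -> result = 81

Answer: 81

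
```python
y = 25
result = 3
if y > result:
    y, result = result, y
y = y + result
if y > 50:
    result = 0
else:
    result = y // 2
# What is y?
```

Trace (tracking y):
y = 25  # -> y = 25
result = 3  # -> result = 3
if y > result:  # condition is True
    y, result = (result, y)  # -> y = 3, result = 25
y = y + result  # -> y = 28
if y > 50:  # condition is False
else:
    result = y // 2  # -> result = 14

Answer: 28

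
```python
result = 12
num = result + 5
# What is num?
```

Answer: 17

Derivation:
Trace (tracking num):
result = 12  # -> result = 12
num = result + 5  # -> num = 17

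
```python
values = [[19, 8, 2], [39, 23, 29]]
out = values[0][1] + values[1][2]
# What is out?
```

Trace (tracking out):
values = [[19, 8, 2], [39, 23, 29]]  # -> values = [[19, 8, 2], [39, 23, 29]]
out = values[0][1] + values[1][2]  # -> out = 37

Answer: 37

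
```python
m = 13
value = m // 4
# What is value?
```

Trace (tracking value):
m = 13  # -> m = 13
value = m // 4  # -> value = 3

Answer: 3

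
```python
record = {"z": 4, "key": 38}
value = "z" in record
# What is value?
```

Trace (tracking value):
record = {'z': 4, 'key': 38}  # -> record = {'z': 4, 'key': 38}
value = 'z' in record  # -> value = True

Answer: True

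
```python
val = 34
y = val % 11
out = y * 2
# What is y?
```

Answer: 1

Derivation:
Trace (tracking y):
val = 34  # -> val = 34
y = val % 11  # -> y = 1
out = y * 2  # -> out = 2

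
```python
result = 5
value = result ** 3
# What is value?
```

Answer: 125

Derivation:
Trace (tracking value):
result = 5  # -> result = 5
value = result ** 3  # -> value = 125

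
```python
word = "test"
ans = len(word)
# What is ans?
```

Trace (tracking ans):
word = 'test'  # -> word = 'test'
ans = len(word)  # -> ans = 4

Answer: 4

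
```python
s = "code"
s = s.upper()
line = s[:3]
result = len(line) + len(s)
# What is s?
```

Answer: 'CODE'

Derivation:
Trace (tracking s):
s = 'code'  # -> s = 'code'
s = s.upper()  # -> s = 'CODE'
line = s[:3]  # -> line = 'COD'
result = len(line) + len(s)  # -> result = 7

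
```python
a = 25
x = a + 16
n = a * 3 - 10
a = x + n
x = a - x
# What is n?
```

Answer: 65

Derivation:
Trace (tracking n):
a = 25  # -> a = 25
x = a + 16  # -> x = 41
n = a * 3 - 10  # -> n = 65
a = x + n  # -> a = 106
x = a - x  # -> x = 65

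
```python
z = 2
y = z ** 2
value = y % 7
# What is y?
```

Answer: 4

Derivation:
Trace (tracking y):
z = 2  # -> z = 2
y = z ** 2  # -> y = 4
value = y % 7  # -> value = 4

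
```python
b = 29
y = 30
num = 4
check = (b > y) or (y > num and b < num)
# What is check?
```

Answer: False

Derivation:
Trace (tracking check):
b = 29  # -> b = 29
y = 30  # -> y = 30
num = 4  # -> num = 4
check = b > y or (y > num and b < num)  # -> check = False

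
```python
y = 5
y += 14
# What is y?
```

Answer: 19

Derivation:
Trace (tracking y):
y = 5  # -> y = 5
y += 14  # -> y = 19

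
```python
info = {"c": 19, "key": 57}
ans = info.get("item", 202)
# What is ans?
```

Answer: 202

Derivation:
Trace (tracking ans):
info = {'c': 19, 'key': 57}  # -> info = {'c': 19, 'key': 57}
ans = info.get('item', 202)  # -> ans = 202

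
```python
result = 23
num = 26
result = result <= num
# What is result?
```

Answer: True

Derivation:
Trace (tracking result):
result = 23  # -> result = 23
num = 26  # -> num = 26
result = result <= num  # -> result = True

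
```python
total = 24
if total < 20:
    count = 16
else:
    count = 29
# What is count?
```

Answer: 29

Derivation:
Trace (tracking count):
total = 24  # -> total = 24
if total < 20:  # condition is False
else:
    count = 29  # -> count = 29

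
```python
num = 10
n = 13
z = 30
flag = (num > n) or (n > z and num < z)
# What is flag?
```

Trace (tracking flag):
num = 10  # -> num = 10
n = 13  # -> n = 13
z = 30  # -> z = 30
flag = num > n or (n > z and num < z)  # -> flag = False

Answer: False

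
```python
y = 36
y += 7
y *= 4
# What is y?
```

Trace (tracking y):
y = 36  # -> y = 36
y += 7  # -> y = 43
y *= 4  # -> y = 172

Answer: 172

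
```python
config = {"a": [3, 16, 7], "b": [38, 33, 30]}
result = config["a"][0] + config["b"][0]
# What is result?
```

Answer: 41

Derivation:
Trace (tracking result):
config = {'a': [3, 16, 7], 'b': [38, 33, 30]}  # -> config = {'a': [3, 16, 7], 'b': [38, 33, 30]}
result = config['a'][0] + config['b'][0]  # -> result = 41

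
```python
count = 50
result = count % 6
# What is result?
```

Trace (tracking result):
count = 50  # -> count = 50
result = count % 6  # -> result = 2

Answer: 2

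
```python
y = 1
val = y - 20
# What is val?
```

Trace (tracking val):
y = 1  # -> y = 1
val = y - 20  # -> val = -19

Answer: -19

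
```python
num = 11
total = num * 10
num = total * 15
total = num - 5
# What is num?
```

Trace (tracking num):
num = 11  # -> num = 11
total = num * 10  # -> total = 110
num = total * 15  # -> num = 1650
total = num - 5  # -> total = 1645

Answer: 1650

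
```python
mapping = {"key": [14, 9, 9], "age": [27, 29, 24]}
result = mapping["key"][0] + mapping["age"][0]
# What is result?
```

Trace (tracking result):
mapping = {'key': [14, 9, 9], 'age': [27, 29, 24]}  # -> mapping = {'key': [14, 9, 9], 'age': [27, 29, 24]}
result = mapping['key'][0] + mapping['age'][0]  # -> result = 41

Answer: 41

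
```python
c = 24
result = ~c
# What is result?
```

Trace (tracking result):
c = 24  # -> c = 24
result = ~c  # -> result = -25

Answer: -25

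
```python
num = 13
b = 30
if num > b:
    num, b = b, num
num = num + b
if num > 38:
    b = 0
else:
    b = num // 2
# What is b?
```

Answer: 0

Derivation:
Trace (tracking b):
num = 13  # -> num = 13
b = 30  # -> b = 30
if num > b:  # condition is False
num = num + b  # -> num = 43
if num > 38:  # condition is True
    b = 0  # -> b = 0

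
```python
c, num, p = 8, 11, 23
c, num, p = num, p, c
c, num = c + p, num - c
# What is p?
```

Trace (tracking p):
c, num, p = (8, 11, 23)  # -> c = 8, num = 11, p = 23
c, num, p = (num, p, c)  # -> c = 11, num = 23, p = 8
c, num = (c + p, num - c)  # -> c = 19, num = 12

Answer: 8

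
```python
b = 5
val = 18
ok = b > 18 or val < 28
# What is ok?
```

Answer: True

Derivation:
Trace (tracking ok):
b = 5  # -> b = 5
val = 18  # -> val = 18
ok = b > 18 or val < 28  # -> ok = True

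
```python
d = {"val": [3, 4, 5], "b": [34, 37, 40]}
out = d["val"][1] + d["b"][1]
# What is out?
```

Answer: 41

Derivation:
Trace (tracking out):
d = {'val': [3, 4, 5], 'b': [34, 37, 40]}  # -> d = {'val': [3, 4, 5], 'b': [34, 37, 40]}
out = d['val'][1] + d['b'][1]  # -> out = 41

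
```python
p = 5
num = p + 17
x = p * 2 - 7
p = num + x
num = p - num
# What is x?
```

Trace (tracking x):
p = 5  # -> p = 5
num = p + 17  # -> num = 22
x = p * 2 - 7  # -> x = 3
p = num + x  # -> p = 25
num = p - num  # -> num = 3

Answer: 3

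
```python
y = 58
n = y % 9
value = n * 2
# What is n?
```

Trace (tracking n):
y = 58  # -> y = 58
n = y % 9  # -> n = 4
value = n * 2  # -> value = 8

Answer: 4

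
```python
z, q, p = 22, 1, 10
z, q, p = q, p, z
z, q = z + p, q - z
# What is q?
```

Trace (tracking q):
z, q, p = (22, 1, 10)  # -> z = 22, q = 1, p = 10
z, q, p = (q, p, z)  # -> z = 1, q = 10, p = 22
z, q = (z + p, q - z)  # -> z = 23, q = 9

Answer: 9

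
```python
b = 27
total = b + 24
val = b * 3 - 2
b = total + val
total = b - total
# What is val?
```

Answer: 79

Derivation:
Trace (tracking val):
b = 27  # -> b = 27
total = b + 24  # -> total = 51
val = b * 3 - 2  # -> val = 79
b = total + val  # -> b = 130
total = b - total  # -> total = 79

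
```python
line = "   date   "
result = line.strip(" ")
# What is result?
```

Answer: 'date'

Derivation:
Trace (tracking result):
line = '   date   '  # -> line = '   date   '
result = line.strip(' ')  # -> result = 'date'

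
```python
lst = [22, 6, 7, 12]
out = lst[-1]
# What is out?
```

Trace (tracking out):
lst = [22, 6, 7, 12]  # -> lst = [22, 6, 7, 12]
out = lst[-1]  # -> out = 12

Answer: 12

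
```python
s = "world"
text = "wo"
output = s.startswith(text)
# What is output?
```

Trace (tracking output):
s = 'world'  # -> s = 'world'
text = 'wo'  # -> text = 'wo'
output = s.startswith(text)  # -> output = True

Answer: True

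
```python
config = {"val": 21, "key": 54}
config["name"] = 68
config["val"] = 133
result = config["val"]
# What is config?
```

Trace (tracking config):
config = {'val': 21, 'key': 54}  # -> config = {'val': 21, 'key': 54}
config['name'] = 68  # -> config = {'val': 21, 'key': 54, 'name': 68}
config['val'] = 133  # -> config = {'val': 133, 'key': 54, 'name': 68}
result = config['val']  # -> result = 133

Answer: {'val': 133, 'key': 54, 'name': 68}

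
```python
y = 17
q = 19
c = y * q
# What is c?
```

Trace (tracking c):
y = 17  # -> y = 17
q = 19  # -> q = 19
c = y * q  # -> c = 323

Answer: 323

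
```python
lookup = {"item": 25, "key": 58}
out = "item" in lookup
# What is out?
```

Answer: True

Derivation:
Trace (tracking out):
lookup = {'item': 25, 'key': 58}  # -> lookup = {'item': 25, 'key': 58}
out = 'item' in lookup  # -> out = True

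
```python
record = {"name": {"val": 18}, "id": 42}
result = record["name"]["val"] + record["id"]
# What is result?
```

Answer: 60

Derivation:
Trace (tracking result):
record = {'name': {'val': 18}, 'id': 42}  # -> record = {'name': {'val': 18}, 'id': 42}
result = record['name']['val'] + record['id']  # -> result = 60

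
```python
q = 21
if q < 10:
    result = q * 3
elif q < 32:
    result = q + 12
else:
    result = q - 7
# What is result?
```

Answer: 33

Derivation:
Trace (tracking result):
q = 21  # -> q = 21
if q < 10:  # condition is False
elif q < 32:  # condition is True
    result = q + 12  # -> result = 33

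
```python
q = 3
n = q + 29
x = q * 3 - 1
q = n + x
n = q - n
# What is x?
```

Trace (tracking x):
q = 3  # -> q = 3
n = q + 29  # -> n = 32
x = q * 3 - 1  # -> x = 8
q = n + x  # -> q = 40
n = q - n  # -> n = 8

Answer: 8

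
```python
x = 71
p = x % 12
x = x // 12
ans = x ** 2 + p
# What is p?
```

Trace (tracking p):
x = 71  # -> x = 71
p = x % 12  # -> p = 11
x = x // 12  # -> x = 5
ans = x ** 2 + p  # -> ans = 36

Answer: 11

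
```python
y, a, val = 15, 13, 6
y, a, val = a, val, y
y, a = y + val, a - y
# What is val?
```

Answer: 15

Derivation:
Trace (tracking val):
y, a, val = (15, 13, 6)  # -> y = 15, a = 13, val = 6
y, a, val = (a, val, y)  # -> y = 13, a = 6, val = 15
y, a = (y + val, a - y)  # -> y = 28, a = -7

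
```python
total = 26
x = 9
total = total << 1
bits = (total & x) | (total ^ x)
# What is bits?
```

Trace (tracking bits):
total = 26  # -> total = 26
x = 9  # -> x = 9
total = total << 1  # -> total = 52
bits = total & x | total ^ x  # -> bits = 61

Answer: 61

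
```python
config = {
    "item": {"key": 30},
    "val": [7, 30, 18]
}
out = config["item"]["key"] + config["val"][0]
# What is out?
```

Trace (tracking out):
config = {'item': {'key': 30}, 'val': [7, 30, 18]}  # -> config = {'item': {'key': 30}, 'val': [7, 30, 18]}
out = config['item']['key'] + config['val'][0]  # -> out = 37

Answer: 37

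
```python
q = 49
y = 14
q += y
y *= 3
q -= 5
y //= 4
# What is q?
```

Trace (tracking q):
q = 49  # -> q = 49
y = 14  # -> y = 14
q += y  # -> q = 63
y *= 3  # -> y = 42
q -= 5  # -> q = 58
y //= 4  # -> y = 10

Answer: 58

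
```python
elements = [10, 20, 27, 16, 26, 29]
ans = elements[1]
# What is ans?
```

Answer: 20

Derivation:
Trace (tracking ans):
elements = [10, 20, 27, 16, 26, 29]  # -> elements = [10, 20, 27, 16, 26, 29]
ans = elements[1]  # -> ans = 20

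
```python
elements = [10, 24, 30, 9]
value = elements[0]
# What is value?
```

Trace (tracking value):
elements = [10, 24, 30, 9]  # -> elements = [10, 24, 30, 9]
value = elements[0]  # -> value = 10

Answer: 10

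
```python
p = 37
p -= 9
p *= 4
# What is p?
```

Answer: 112

Derivation:
Trace (tracking p):
p = 37  # -> p = 37
p -= 9  # -> p = 28
p *= 4  # -> p = 112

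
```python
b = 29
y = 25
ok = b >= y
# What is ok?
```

Answer: True

Derivation:
Trace (tracking ok):
b = 29  # -> b = 29
y = 25  # -> y = 25
ok = b >= y  # -> ok = True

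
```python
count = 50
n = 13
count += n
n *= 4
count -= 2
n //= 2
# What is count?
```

Trace (tracking count):
count = 50  # -> count = 50
n = 13  # -> n = 13
count += n  # -> count = 63
n *= 4  # -> n = 52
count -= 2  # -> count = 61
n //= 2  # -> n = 26

Answer: 61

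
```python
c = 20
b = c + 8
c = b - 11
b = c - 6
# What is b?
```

Trace (tracking b):
c = 20  # -> c = 20
b = c + 8  # -> b = 28
c = b - 11  # -> c = 17
b = c - 6  # -> b = 11

Answer: 11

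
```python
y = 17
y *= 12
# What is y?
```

Trace (tracking y):
y = 17  # -> y = 17
y *= 12  # -> y = 204

Answer: 204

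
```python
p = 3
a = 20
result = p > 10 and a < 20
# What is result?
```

Trace (tracking result):
p = 3  # -> p = 3
a = 20  # -> a = 20
result = p > 10 and a < 20  # -> result = False

Answer: False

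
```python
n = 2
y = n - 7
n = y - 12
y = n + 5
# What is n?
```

Answer: -17

Derivation:
Trace (tracking n):
n = 2  # -> n = 2
y = n - 7  # -> y = -5
n = y - 12  # -> n = -17
y = n + 5  # -> y = -12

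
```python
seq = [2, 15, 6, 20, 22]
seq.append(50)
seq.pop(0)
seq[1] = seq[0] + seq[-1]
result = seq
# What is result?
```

Trace (tracking result):
seq = [2, 15, 6, 20, 22]  # -> seq = [2, 15, 6, 20, 22]
seq.append(50)  # -> seq = [2, 15, 6, 20, 22, 50]
seq.pop(0)  # -> seq = [15, 6, 20, 22, 50]
seq[1] = seq[0] + seq[-1]  # -> seq = [15, 65, 20, 22, 50]
result = seq  # -> result = [15, 65, 20, 22, 50]

Answer: [15, 65, 20, 22, 50]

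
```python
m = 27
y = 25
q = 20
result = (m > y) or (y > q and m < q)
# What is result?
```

Trace (tracking result):
m = 27  # -> m = 27
y = 25  # -> y = 25
q = 20  # -> q = 20
result = m > y or (y > q and m < q)  # -> result = True

Answer: True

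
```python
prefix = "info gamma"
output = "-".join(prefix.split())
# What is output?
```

Answer: 'info-gamma'

Derivation:
Trace (tracking output):
prefix = 'info gamma'  # -> prefix = 'info gamma'
output = '-'.join(prefix.split())  # -> output = 'info-gamma'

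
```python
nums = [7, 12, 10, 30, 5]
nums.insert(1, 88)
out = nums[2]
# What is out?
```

Trace (tracking out):
nums = [7, 12, 10, 30, 5]  # -> nums = [7, 12, 10, 30, 5]
nums.insert(1, 88)  # -> nums = [7, 88, 12, 10, 30, 5]
out = nums[2]  # -> out = 12

Answer: 12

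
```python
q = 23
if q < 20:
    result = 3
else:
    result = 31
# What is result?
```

Trace (tracking result):
q = 23  # -> q = 23
if q < 20:  # condition is False
else:
    result = 31  # -> result = 31

Answer: 31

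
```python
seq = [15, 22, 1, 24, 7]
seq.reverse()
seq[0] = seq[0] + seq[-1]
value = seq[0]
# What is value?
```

Answer: 22

Derivation:
Trace (tracking value):
seq = [15, 22, 1, 24, 7]  # -> seq = [15, 22, 1, 24, 7]
seq.reverse()  # -> seq = [7, 24, 1, 22, 15]
seq[0] = seq[0] + seq[-1]  # -> seq = [22, 24, 1, 22, 15]
value = seq[0]  # -> value = 22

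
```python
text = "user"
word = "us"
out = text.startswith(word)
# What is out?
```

Trace (tracking out):
text = 'user'  # -> text = 'user'
word = 'us'  # -> word = 'us'
out = text.startswith(word)  # -> out = True

Answer: True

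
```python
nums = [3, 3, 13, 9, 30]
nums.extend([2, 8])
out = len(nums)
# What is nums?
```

Trace (tracking nums):
nums = [3, 3, 13, 9, 30]  # -> nums = [3, 3, 13, 9, 30]
nums.extend([2, 8])  # -> nums = [3, 3, 13, 9, 30, 2, 8]
out = len(nums)  # -> out = 7

Answer: [3, 3, 13, 9, 30, 2, 8]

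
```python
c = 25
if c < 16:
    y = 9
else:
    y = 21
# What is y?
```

Trace (tracking y):
c = 25  # -> c = 25
if c < 16:  # condition is False
else:
    y = 21  # -> y = 21

Answer: 21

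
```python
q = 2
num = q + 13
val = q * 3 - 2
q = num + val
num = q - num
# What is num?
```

Answer: 4

Derivation:
Trace (tracking num):
q = 2  # -> q = 2
num = q + 13  # -> num = 15
val = q * 3 - 2  # -> val = 4
q = num + val  # -> q = 19
num = q - num  # -> num = 4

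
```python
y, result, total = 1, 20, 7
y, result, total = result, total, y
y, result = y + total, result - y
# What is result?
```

Trace (tracking result):
y, result, total = (1, 20, 7)  # -> y = 1, result = 20, total = 7
y, result, total = (result, total, y)  # -> y = 20, result = 7, total = 1
y, result = (y + total, result - y)  # -> y = 21, result = -13

Answer: -13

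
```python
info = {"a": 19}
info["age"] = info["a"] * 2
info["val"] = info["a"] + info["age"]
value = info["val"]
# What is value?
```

Answer: 57

Derivation:
Trace (tracking value):
info = {'a': 19}  # -> info = {'a': 19}
info['age'] = info['a'] * 2  # -> info = {'a': 19, 'age': 38}
info['val'] = info['a'] + info['age']  # -> info = {'a': 19, 'age': 38, 'val': 57}
value = info['val']  # -> value = 57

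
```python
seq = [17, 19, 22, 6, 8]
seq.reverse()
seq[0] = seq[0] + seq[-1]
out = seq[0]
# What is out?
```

Answer: 25

Derivation:
Trace (tracking out):
seq = [17, 19, 22, 6, 8]  # -> seq = [17, 19, 22, 6, 8]
seq.reverse()  # -> seq = [8, 6, 22, 19, 17]
seq[0] = seq[0] + seq[-1]  # -> seq = [25, 6, 22, 19, 17]
out = seq[0]  # -> out = 25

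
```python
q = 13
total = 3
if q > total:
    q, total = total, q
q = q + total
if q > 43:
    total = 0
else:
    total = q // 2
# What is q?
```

Trace (tracking q):
q = 13  # -> q = 13
total = 3  # -> total = 3
if q > total:  # condition is True
    q, total = (total, q)  # -> q = 3, total = 13
q = q + total  # -> q = 16
if q > 43:  # condition is False
else:
    total = q // 2  # -> total = 8

Answer: 16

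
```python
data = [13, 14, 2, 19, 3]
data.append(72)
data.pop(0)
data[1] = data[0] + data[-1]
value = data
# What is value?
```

Answer: [14, 86, 19, 3, 72]

Derivation:
Trace (tracking value):
data = [13, 14, 2, 19, 3]  # -> data = [13, 14, 2, 19, 3]
data.append(72)  # -> data = [13, 14, 2, 19, 3, 72]
data.pop(0)  # -> data = [14, 2, 19, 3, 72]
data[1] = data[0] + data[-1]  # -> data = [14, 86, 19, 3, 72]
value = data  # -> value = [14, 86, 19, 3, 72]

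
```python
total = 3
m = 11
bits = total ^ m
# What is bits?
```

Trace (tracking bits):
total = 3  # -> total = 3
m = 11  # -> m = 11
bits = total ^ m  # -> bits = 8

Answer: 8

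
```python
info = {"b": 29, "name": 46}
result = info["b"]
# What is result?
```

Trace (tracking result):
info = {'b': 29, 'name': 46}  # -> info = {'b': 29, 'name': 46}
result = info['b']  # -> result = 29

Answer: 29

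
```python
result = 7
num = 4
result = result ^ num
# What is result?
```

Answer: 3

Derivation:
Trace (tracking result):
result = 7  # -> result = 7
num = 4  # -> num = 4
result = result ^ num  # -> result = 3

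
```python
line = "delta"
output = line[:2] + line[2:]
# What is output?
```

Answer: 'delta'

Derivation:
Trace (tracking output):
line = 'delta'  # -> line = 'delta'
output = line[:2] + line[2:]  # -> output = 'delta'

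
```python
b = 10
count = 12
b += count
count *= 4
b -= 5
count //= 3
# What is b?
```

Trace (tracking b):
b = 10  # -> b = 10
count = 12  # -> count = 12
b += count  # -> b = 22
count *= 4  # -> count = 48
b -= 5  # -> b = 17
count //= 3  # -> count = 16

Answer: 17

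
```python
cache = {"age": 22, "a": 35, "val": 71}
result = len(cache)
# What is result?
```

Answer: 3

Derivation:
Trace (tracking result):
cache = {'age': 22, 'a': 35, 'val': 71}  # -> cache = {'age': 22, 'a': 35, 'val': 71}
result = len(cache)  # -> result = 3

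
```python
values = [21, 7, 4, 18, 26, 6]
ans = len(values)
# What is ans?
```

Answer: 6

Derivation:
Trace (tracking ans):
values = [21, 7, 4, 18, 26, 6]  # -> values = [21, 7, 4, 18, 26, 6]
ans = len(values)  # -> ans = 6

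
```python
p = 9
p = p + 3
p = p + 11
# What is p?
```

Answer: 23

Derivation:
Trace (tracking p):
p = 9  # -> p = 9
p = p + 3  # -> p = 12
p = p + 11  # -> p = 23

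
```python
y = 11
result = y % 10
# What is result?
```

Answer: 1

Derivation:
Trace (tracking result):
y = 11  # -> y = 11
result = y % 10  # -> result = 1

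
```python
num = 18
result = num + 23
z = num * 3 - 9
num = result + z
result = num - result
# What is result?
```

Answer: 45

Derivation:
Trace (tracking result):
num = 18  # -> num = 18
result = num + 23  # -> result = 41
z = num * 3 - 9  # -> z = 45
num = result + z  # -> num = 86
result = num - result  # -> result = 45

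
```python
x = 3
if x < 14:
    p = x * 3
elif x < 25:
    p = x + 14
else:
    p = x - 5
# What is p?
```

Answer: 9

Derivation:
Trace (tracking p):
x = 3  # -> x = 3
if x < 14:  # condition is True
    p = x * 3  # -> p = 9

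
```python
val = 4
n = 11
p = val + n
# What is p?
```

Trace (tracking p):
val = 4  # -> val = 4
n = 11  # -> n = 11
p = val + n  # -> p = 15

Answer: 15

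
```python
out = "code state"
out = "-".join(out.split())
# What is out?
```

Trace (tracking out):
out = 'code state'  # -> out = 'code state'
out = '-'.join(out.split())  # -> out = 'code-state'

Answer: 'code-state'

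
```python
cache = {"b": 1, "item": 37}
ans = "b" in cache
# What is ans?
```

Trace (tracking ans):
cache = {'b': 1, 'item': 37}  # -> cache = {'b': 1, 'item': 37}
ans = 'b' in cache  # -> ans = True

Answer: True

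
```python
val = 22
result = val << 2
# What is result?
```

Trace (tracking result):
val = 22  # -> val = 22
result = val << 2  # -> result = 88

Answer: 88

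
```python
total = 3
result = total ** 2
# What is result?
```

Answer: 9

Derivation:
Trace (tracking result):
total = 3  # -> total = 3
result = total ** 2  # -> result = 9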